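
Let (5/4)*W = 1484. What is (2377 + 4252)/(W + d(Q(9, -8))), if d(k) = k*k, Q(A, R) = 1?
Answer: 33145/5941 ≈ 5.5790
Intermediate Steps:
d(k) = k²
W = 5936/5 (W = (⅘)*1484 = 5936/5 ≈ 1187.2)
(2377 + 4252)/(W + d(Q(9, -8))) = (2377 + 4252)/(5936/5 + 1²) = 6629/(5936/5 + 1) = 6629/(5941/5) = 6629*(5/5941) = 33145/5941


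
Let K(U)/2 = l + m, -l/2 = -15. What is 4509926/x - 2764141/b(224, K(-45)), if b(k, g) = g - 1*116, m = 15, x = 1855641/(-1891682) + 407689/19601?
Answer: 6379012293385614669/19105983615082 ≈ 3.3388e+5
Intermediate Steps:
l = 30 (l = -2*(-15) = 30)
x = 734845523657/37078858882 (x = 1855641*(-1/1891682) + 407689*(1/19601) = -1855641/1891682 + 407689/19601 = 734845523657/37078858882 ≈ 19.818)
K(U) = 90 (K(U) = 2*(30 + 15) = 2*45 = 90)
b(k, g) = -116 + g (b(k, g) = g - 116 = -116 + g)
4509926/x - 2764141/b(224, K(-45)) = 4509926/(734845523657/37078858882) - 2764141/(-116 + 90) = 4509926*(37078858882/734845523657) - 2764141/(-26) = 167222909722262732/734845523657 - 2764141*(-1/26) = 167222909722262732/734845523657 + 2764141/26 = 6379012293385614669/19105983615082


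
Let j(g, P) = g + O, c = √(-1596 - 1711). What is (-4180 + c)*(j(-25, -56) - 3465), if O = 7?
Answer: 14558940 - 3483*I*√3307 ≈ 1.4559e+7 - 2.003e+5*I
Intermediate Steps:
c = I*√3307 (c = √(-3307) = I*√3307 ≈ 57.507*I)
j(g, P) = 7 + g (j(g, P) = g + 7 = 7 + g)
(-4180 + c)*(j(-25, -56) - 3465) = (-4180 + I*√3307)*((7 - 25) - 3465) = (-4180 + I*√3307)*(-18 - 3465) = (-4180 + I*√3307)*(-3483) = 14558940 - 3483*I*√3307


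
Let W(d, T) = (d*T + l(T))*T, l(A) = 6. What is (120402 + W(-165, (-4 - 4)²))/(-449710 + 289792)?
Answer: 92509/26653 ≈ 3.4709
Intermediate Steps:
W(d, T) = T*(6 + T*d) (W(d, T) = (d*T + 6)*T = (T*d + 6)*T = (6 + T*d)*T = T*(6 + T*d))
(120402 + W(-165, (-4 - 4)²))/(-449710 + 289792) = (120402 + (-4 - 4)²*(6 + (-4 - 4)²*(-165)))/(-449710 + 289792) = (120402 + (-8)²*(6 + (-8)²*(-165)))/(-159918) = (120402 + 64*(6 + 64*(-165)))*(-1/159918) = (120402 + 64*(6 - 10560))*(-1/159918) = (120402 + 64*(-10554))*(-1/159918) = (120402 - 675456)*(-1/159918) = -555054*(-1/159918) = 92509/26653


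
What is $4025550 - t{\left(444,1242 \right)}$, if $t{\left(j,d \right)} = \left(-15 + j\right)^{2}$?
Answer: $3841509$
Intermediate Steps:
$4025550 - t{\left(444,1242 \right)} = 4025550 - \left(-15 + 444\right)^{2} = 4025550 - 429^{2} = 4025550 - 184041 = 3841509$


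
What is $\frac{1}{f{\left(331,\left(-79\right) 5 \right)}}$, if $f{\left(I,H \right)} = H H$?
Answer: $\frac{1}{156025} \approx 6.4092 \cdot 10^{-6}$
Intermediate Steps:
$f{\left(I,H \right)} = H^{2}$
$\frac{1}{f{\left(331,\left(-79\right) 5 \right)}} = \frac{1}{\left(\left(-79\right) 5\right)^{2}} = \frac{1}{\left(-395\right)^{2}} = \frac{1}{156025}$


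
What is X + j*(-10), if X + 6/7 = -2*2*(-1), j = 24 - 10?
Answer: -958/7 ≈ -136.86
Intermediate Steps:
j = 14
X = 22/7 (X = -6/7 - 2*2*(-1) = -6/7 - 4*(-1) = -6/7 + 4 = 22/7 ≈ 3.1429)
X + j*(-10) = 22/7 + 14*(-10) = 22/7 - 140 = -958/7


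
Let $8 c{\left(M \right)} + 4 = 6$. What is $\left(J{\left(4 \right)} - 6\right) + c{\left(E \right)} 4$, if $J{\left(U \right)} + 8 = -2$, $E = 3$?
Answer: $-15$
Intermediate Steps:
$J{\left(U \right)} = -10$ ($J{\left(U \right)} = -8 - 2 = -10$)
$c{\left(M \right)} = \frac{1}{4}$ ($c{\left(M \right)} = - \frac{1}{2} + \frac{1}{8} \cdot 6 = - \frac{1}{2} + \frac{3}{4} = \frac{1}{4}$)
$\left(J{\left(4 \right)} - 6\right) + c{\left(E \right)} 4 = \left(-10 - 6\right) + \frac{1}{4} \cdot 4 = -16 + 1 = -15$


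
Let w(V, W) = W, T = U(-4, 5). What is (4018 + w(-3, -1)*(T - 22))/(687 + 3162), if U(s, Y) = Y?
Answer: 1345/1283 ≈ 1.0483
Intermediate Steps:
T = 5
(4018 + w(-3, -1)*(T - 22))/(687 + 3162) = (4018 - (5 - 22))/(687 + 3162) = (4018 - 1*(-17))/3849 = (4018 + 17)*(1/3849) = 4035*(1/3849) = 1345/1283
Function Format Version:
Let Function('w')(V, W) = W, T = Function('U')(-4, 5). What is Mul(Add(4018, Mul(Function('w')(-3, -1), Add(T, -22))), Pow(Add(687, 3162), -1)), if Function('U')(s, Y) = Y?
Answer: Rational(1345, 1283) ≈ 1.0483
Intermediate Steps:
T = 5
Mul(Add(4018, Mul(Function('w')(-3, -1), Add(T, -22))), Pow(Add(687, 3162), -1)) = Mul(Add(4018, Mul(-1, Add(5, -22))), Pow(Add(687, 3162), -1)) = Mul(Add(4018, Mul(-1, -17)), Pow(3849, -1)) = Mul(Add(4018, 17), Rational(1, 3849)) = Mul(4035, Rational(1, 3849)) = Rational(1345, 1283)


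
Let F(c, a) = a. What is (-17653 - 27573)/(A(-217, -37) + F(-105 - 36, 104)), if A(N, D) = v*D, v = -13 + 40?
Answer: 45226/895 ≈ 50.532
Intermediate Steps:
v = 27
A(N, D) = 27*D
(-17653 - 27573)/(A(-217, -37) + F(-105 - 36, 104)) = (-17653 - 27573)/(27*(-37) + 104) = -45226/(-999 + 104) = -45226/(-895) = -45226*(-1/895) = 45226/895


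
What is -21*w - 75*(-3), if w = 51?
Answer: -846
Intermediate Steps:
-21*w - 75*(-3) = -21*51 - 75*(-3) = -1071 + 225 = -846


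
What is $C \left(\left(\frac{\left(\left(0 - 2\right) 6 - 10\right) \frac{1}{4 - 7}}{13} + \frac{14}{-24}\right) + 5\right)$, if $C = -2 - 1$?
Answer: $- \frac{777}{52} \approx -14.942$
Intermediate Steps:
$C = -3$ ($C = -2 - 1 = -3$)
$C \left(\left(\frac{\left(\left(0 - 2\right) 6 - 10\right) \frac{1}{4 - 7}}{13} + \frac{14}{-24}\right) + 5\right) = - 3 \left(\left(\frac{\left(\left(0 - 2\right) 6 - 10\right) \frac{1}{4 - 7}}{13} + \frac{14}{-24}\right) + 5\right) = - 3 \left(\left(\frac{\left(-2\right) 6 - 10}{-3} \cdot \frac{1}{13} + 14 \left(- \frac{1}{24}\right)\right) + 5\right) = - 3 \left(\left(\left(-12 - 10\right) \left(- \frac{1}{3}\right) \frac{1}{13} - \frac{7}{12}\right) + 5\right) = - 3 \left(\left(\left(-22\right) \left(- \frac{1}{3}\right) \frac{1}{13} - \frac{7}{12}\right) + 5\right) = - 3 \left(\left(\frac{22}{3} \cdot \frac{1}{13} - \frac{7}{12}\right) + 5\right) = - 3 \left(\left(\frac{22}{39} - \frac{7}{12}\right) + 5\right) = - 3 \left(- \frac{1}{52} + 5\right) = \left(-3\right) \frac{259}{52} = - \frac{777}{52}$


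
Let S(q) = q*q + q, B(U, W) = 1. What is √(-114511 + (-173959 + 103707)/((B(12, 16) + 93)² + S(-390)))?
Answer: I*√737883594539717/80273 ≈ 338.4*I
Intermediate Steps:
S(q) = q + q² (S(q) = q² + q = q + q²)
√(-114511 + (-173959 + 103707)/((B(12, 16) + 93)² + S(-390))) = √(-114511 + (-173959 + 103707)/((1 + 93)² - 390*(1 - 390))) = √(-114511 - 70252/(94² - 390*(-389))) = √(-114511 - 70252/(8836 + 151710)) = √(-114511 - 70252/160546) = √(-114511 - 70252*1/160546) = √(-114511 - 35126/80273) = √(-9192176629/80273) = I*√737883594539717/80273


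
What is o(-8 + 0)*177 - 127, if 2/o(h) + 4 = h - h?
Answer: -431/2 ≈ -215.50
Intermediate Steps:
o(h) = -1/2 (o(h) = 2/(-4 + (h - h)) = 2/(-4 + 0) = 2/(-4) = 2*(-1/4) = -1/2)
o(-8 + 0)*177 - 127 = -1/2*177 - 127 = -177/2 - 127 = -431/2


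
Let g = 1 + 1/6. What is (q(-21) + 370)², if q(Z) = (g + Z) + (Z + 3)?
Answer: 3972049/36 ≈ 1.1033e+5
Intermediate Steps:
g = 7/6 (g = 1 + ⅙ = 7/6 ≈ 1.1667)
q(Z) = 25/6 + 2*Z (q(Z) = (7/6 + Z) + (Z + 3) = (7/6 + Z) + (3 + Z) = 25/6 + 2*Z)
(q(-21) + 370)² = ((25/6 + 2*(-21)) + 370)² = ((25/6 - 42) + 370)² = (-227/6 + 370)² = (1993/6)² = 3972049/36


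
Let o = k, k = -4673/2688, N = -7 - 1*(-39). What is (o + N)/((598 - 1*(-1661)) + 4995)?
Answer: 81343/19498752 ≈ 0.0041717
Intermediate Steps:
N = 32 (N = -7 + 39 = 32)
k = -4673/2688 (k = -4673*1/2688 = -4673/2688 ≈ -1.7385)
o = -4673/2688 ≈ -1.7385
(o + N)/((598 - 1*(-1661)) + 4995) = (-4673/2688 + 32)/((598 - 1*(-1661)) + 4995) = 81343/(2688*((598 + 1661) + 4995)) = 81343/(2688*(2259 + 4995)) = (81343/2688)/7254 = (81343/2688)*(1/7254) = 81343/19498752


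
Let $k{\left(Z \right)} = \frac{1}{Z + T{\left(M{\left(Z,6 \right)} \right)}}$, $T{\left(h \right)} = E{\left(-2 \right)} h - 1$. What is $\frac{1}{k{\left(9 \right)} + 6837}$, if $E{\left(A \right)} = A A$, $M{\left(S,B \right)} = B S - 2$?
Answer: $\frac{216}{1476793} \approx 0.00014626$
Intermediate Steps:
$M{\left(S,B \right)} = -2 + B S$
$E{\left(A \right)} = A^{2}$
$T{\left(h \right)} = -1 + 4 h$ ($T{\left(h \right)} = \left(-2\right)^{2} h - 1 = 4 h - 1 = -1 + 4 h$)
$k{\left(Z \right)} = \frac{1}{-9 + 25 Z}$ ($k{\left(Z \right)} = \frac{1}{Z + \left(-1 + 4 \left(-2 + 6 Z\right)\right)} = \frac{1}{Z + \left(-1 + \left(-8 + 24 Z\right)\right)} = \frac{1}{Z + \left(-9 + 24 Z\right)} = \frac{1}{-9 + 25 Z}$)
$\frac{1}{k{\left(9 \right)} + 6837} = \frac{1}{\frac{1}{-9 + 25 \cdot 9} + 6837} = \frac{1}{\frac{1}{-9 + 225} + 6837} = \frac{1}{\frac{1}{216} + 6837} = \frac{1}{\frac{1476793}{216}} = \frac{216}{1476793}$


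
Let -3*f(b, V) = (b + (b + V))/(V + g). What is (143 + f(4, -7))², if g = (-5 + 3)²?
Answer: 1658944/81 ≈ 20481.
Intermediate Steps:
g = 4 (g = (-2)² = 4)
f(b, V) = -(V + 2*b)/(3*(4 + V)) (f(b, V) = -(b + (b + V))/(3*(V + 4)) = -(b + (V + b))/(3*(4 + V)) = -(V + 2*b)/(3*(4 + V)))
(143 + f(4, -7))² = (143 + (-1*(-7) - 2*4)/(3*(4 - 7)))² = (143 + (⅓)*(7 - 8)/(-3))² = (143 + (⅓)*(-⅓)*(-1))² = (143 + ⅑)² = (1288/9)² = 1658944/81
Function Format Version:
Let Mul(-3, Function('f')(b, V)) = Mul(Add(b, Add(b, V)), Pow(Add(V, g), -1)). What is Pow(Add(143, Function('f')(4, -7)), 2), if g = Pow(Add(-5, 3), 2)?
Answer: Rational(1658944, 81) ≈ 20481.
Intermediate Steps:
g = 4 (g = Pow(-2, 2) = 4)
Function('f')(b, V) = Mul(Rational(-1, 3), Pow(Add(4, V), -1), Add(V, Mul(2, b))) (Function('f')(b, V) = Mul(Rational(-1, 3), Mul(Add(b, Add(b, V)), Pow(Add(V, 4), -1))) = Mul(Rational(-1, 3), Mul(Add(b, Add(V, b)), Pow(Add(4, V), -1))) = Mul(Rational(-1, 3), Mul(Add(V, Mul(2, b)), Pow(Add(4, V), -1))) = Mul(Rational(-1, 3), Mul(Pow(Add(4, V), -1), Add(V, Mul(2, b)))) = Mul(Rational(-1, 3), Pow(Add(4, V), -1), Add(V, Mul(2, b))))
Pow(Add(143, Function('f')(4, -7)), 2) = Pow(Add(143, Mul(Rational(1, 3), Pow(Add(4, -7), -1), Add(Mul(-1, -7), Mul(-2, 4)))), 2) = Pow(Add(143, Mul(Rational(1, 3), Pow(-3, -1), Add(7, -8))), 2) = Pow(Add(143, Mul(Rational(1, 3), Rational(-1, 3), -1)), 2) = Pow(Add(143, Rational(1, 9)), 2) = Pow(Rational(1288, 9), 2) = Rational(1658944, 81)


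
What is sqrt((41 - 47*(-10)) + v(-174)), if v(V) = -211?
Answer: 10*sqrt(3) ≈ 17.320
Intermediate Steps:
sqrt((41 - 47*(-10)) + v(-174)) = sqrt((41 - 47*(-10)) - 211) = sqrt((41 + 470) - 211) = sqrt(511 - 211) = sqrt(300) = 10*sqrt(3)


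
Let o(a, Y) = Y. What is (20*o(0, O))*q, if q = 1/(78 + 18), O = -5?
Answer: -25/24 ≈ -1.0417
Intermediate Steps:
q = 1/96 ≈ 0.010417
(20*o(0, O))*q = (20*(-5))*(1/96) = -100*1/96 = -25/24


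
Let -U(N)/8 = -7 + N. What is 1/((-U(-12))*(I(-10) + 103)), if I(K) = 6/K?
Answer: -5/77824 ≈ -6.4248e-5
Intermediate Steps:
U(N) = 56 - 8*N (U(N) = -8*(-7 + N) = 56 - 8*N)
1/((-U(-12))*(I(-10) + 103)) = 1/((-(56 - 8*(-12)))*(6/(-10) + 103)) = 1/((-(56 + 96))*(6*(-⅒) + 103)) = 1/((-1*152)*(-⅗ + 103)) = 1/(-152*512/5) = 1/(-77824/5) = -5/77824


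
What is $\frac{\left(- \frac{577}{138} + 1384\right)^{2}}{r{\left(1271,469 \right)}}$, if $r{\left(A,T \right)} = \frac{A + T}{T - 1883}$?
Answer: $- \frac{5126863132615}{3313656} \approx -1.5472 \cdot 10^{6}$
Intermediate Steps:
$r{\left(A,T \right)} = \frac{A + T}{-1883 + T}$
$\frac{\left(- \frac{577}{138} + 1384\right)^{2}}{r{\left(1271,469 \right)}} = \frac{\left(- \frac{577}{138} + 1384\right)^{2}}{\frac{1}{-1883 + 469} \left(1271 + 469\right)} = \frac{\left(\left(-577\right) \frac{1}{138} + 1384\right)^{2}}{\frac{1}{-1414} \cdot 1740} = \frac{\left(- \frac{577}{138} + 1384\right)^{2}}{\left(- \frac{1}{1414}\right) 1740} = \frac{\left(\frac{190415}{138}\right)^{2}}{- \frac{870}{707}} = \frac{36257872225}{19044} \left(- \frac{707}{870}\right) = - \frac{5126863132615}{3313656}$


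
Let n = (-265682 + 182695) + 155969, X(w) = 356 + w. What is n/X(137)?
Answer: 72982/493 ≈ 148.04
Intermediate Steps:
n = 72982 (n = -82987 + 155969 = 72982)
n/X(137) = 72982/(356 + 137) = 72982/493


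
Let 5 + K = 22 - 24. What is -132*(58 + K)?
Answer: -6732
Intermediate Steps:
K = -7 (K = -5 + (22 - 24) = -5 - 2 = -7)
-132*(58 + K) = -132*(58 - 7) = -132*51 = -6732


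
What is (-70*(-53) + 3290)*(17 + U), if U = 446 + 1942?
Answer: 16835000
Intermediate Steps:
U = 2388
(-70*(-53) + 3290)*(17 + U) = (-70*(-53) + 3290)*(17 + 2388) = (3710 + 3290)*2405 = 7000*2405 = 16835000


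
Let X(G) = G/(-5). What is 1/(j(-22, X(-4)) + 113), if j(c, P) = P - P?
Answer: 1/113 ≈ 0.0088496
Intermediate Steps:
X(G) = -G/5 (X(G) = G*(-1/5) = -G/5)
j(c, P) = 0
1/(j(-22, X(-4)) + 113) = 1/(0 + 113) = 1/113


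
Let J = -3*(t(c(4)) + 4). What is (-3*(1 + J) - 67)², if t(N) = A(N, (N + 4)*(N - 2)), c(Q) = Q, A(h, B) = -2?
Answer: 2704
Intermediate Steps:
t(N) = -2
J = -6 (J = -3*(-2 + 4) = -3*2 = -6)
(-3*(1 + J) - 67)² = (-3*(1 - 6) - 67)² = (-3*(-5) - 67)² = (15 - 67)² = (-52)² = 2704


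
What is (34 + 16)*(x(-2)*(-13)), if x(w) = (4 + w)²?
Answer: -2600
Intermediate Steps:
(34 + 16)*(x(-2)*(-13)) = (34 + 16)*((4 - 2)²*(-13)) = 50*(2²*(-13)) = 50*(4*(-13)) = 50*(-52) = -2600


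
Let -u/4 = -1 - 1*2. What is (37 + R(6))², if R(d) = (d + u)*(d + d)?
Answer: 64009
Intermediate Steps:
u = 12 (u = -4*(-1 - 1*2) = -4*(-1 - 2) = -4*(-3) = 12)
R(d) = 2*d*(12 + d) (R(d) = (d + 12)*(d + d) = (12 + d)*(2*d) = 2*d*(12 + d))
(37 + R(6))² = (37 + 2*6*(12 + 6))² = (37 + 2*6*18)² = (37 + 216)² = 253² = 64009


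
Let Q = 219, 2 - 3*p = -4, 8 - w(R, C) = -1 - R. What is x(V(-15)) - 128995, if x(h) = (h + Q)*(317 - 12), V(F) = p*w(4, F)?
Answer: -54270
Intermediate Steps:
w(R, C) = 9 + R (w(R, C) = 8 - (-1 - R) = 8 + (1 + R) = 9 + R)
p = 2 (p = 2/3 - 1/3*(-4) = 2/3 + 4/3 = 2)
V(F) = 26 (V(F) = 2*(9 + 4) = 2*13 = 26)
x(h) = 66795 + 305*h (x(h) = (h + 219)*(317 - 12) = (219 + h)*305 = 66795 + 305*h)
x(V(-15)) - 128995 = (66795 + 305*26) - 128995 = (66795 + 7930) - 128995 = 74725 - 128995 = -54270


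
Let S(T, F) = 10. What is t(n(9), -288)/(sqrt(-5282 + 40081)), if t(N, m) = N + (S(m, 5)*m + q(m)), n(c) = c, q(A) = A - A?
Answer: -2871*sqrt(34799)/34799 ≈ -15.390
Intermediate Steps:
q(A) = 0
t(N, m) = N + 10*m (t(N, m) = N + (10*m + 0) = N + 10*m)
t(n(9), -288)/(sqrt(-5282 + 40081)) = (9 + 10*(-288))/(sqrt(-5282 + 40081)) = (9 - 2880)/(sqrt(34799)) = -2871*sqrt(34799)/34799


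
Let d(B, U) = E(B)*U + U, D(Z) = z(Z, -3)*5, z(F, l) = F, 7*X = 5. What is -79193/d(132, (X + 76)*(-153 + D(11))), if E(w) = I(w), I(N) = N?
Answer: 79193/999894 ≈ 0.079201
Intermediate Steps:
X = 5/7 (X = (⅐)*5 = 5/7 ≈ 0.71429)
E(w) = w
D(Z) = 5*Z (D(Z) = Z*5 = 5*Z)
d(B, U) = U + B*U (d(B, U) = B*U + U = U + B*U)
-79193/d(132, (X + 76)*(-153 + D(11))) = -79193*1/((1 + 132)*(-153 + 5*11)*(5/7 + 76)) = -79193*1/(10203*(-153 + 55)) = -79193/(((537/7)*(-98))*133) = -79193/((-7518*133)) = -79193/(-999894) = -79193*(-1/999894) = 79193/999894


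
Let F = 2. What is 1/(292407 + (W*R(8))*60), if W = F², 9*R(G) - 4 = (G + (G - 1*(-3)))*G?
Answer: 1/296567 ≈ 3.3719e-6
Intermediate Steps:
R(G) = 4/9 + G*(3 + 2*G)/9 (R(G) = 4/9 + ((G + (G - 1*(-3)))*G)/9 = 4/9 + ((G + (G + 3))*G)/9 = 4/9 + ((G + (3 + G))*G)/9 = 4/9 + ((3 + 2*G)*G)/9 = 4/9 + (G*(3 + 2*G))/9 = 4/9 + G*(3 + 2*G)/9)
W = 4 (W = 2² = 4)
1/(292407 + (W*R(8))*60) = 1/(292407 + (4*(4/9 + (⅓)*8 + (2/9)*8²))*60) = 1/(292407 + (4*(4/9 + 8/3 + (2/9)*64))*60) = 1/(292407 + (4*(4/9 + 8/3 + 128/9))*60) = 1/(292407 + (4*(52/3))*60) = 1/(292407 + (208/3)*60) = 1/(292407 + 4160) = 1/296567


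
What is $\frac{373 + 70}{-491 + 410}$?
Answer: $- \frac{443}{81} \approx -5.4691$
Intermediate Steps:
$\frac{373 + 70}{-491 + 410} = \frac{443}{-81} = 443 \left(- \frac{1}{81}\right) = - \frac{443}{81}$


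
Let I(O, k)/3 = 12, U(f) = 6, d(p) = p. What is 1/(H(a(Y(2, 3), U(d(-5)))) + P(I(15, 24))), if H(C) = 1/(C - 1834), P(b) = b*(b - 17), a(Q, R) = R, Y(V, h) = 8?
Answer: 1828/1250351 ≈ 0.0014620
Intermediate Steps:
I(O, k) = 36 (I(O, k) = 3*12 = 36)
P(b) = b*(-17 + b)
H(C) = 1/(-1834 + C)
1/(H(a(Y(2, 3), U(d(-5)))) + P(I(15, 24))) = 1/(1/(-1834 + 6) + 36*(-17 + 36)) = 1/(1/(-1828) + 36*19) = 1/(-1/1828 + 684) = 1/(1250351/1828) = 1828/1250351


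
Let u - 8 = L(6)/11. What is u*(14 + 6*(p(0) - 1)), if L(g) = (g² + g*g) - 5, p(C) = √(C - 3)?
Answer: 1240/11 + 930*I*√3/11 ≈ 112.73 + 146.44*I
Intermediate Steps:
p(C) = √(-3 + C)
L(g) = -5 + 2*g² (L(g) = (g² + g²) - 5 = 2*g² - 5 = -5 + 2*g²)
u = 155/11 (u = 8 + (-5 + 2*6²)/11 = 8 + (-5 + 2*36)*(1/11) = 8 + (-5 + 72)*(1/11) = 8 + 67*(1/11) = 8 + 67/11 = 155/11 ≈ 14.091)
u*(14 + 6*(p(0) - 1)) = 155*(14 + 6*(√(-3 + 0) - 1))/11 = 155*(14 + 6*(√(-3) - 1))/11 = 155*(14 + 6*(I*√3 - 1))/11 = 155*(14 + 6*(-1 + I*√3))/11 = 155*(14 + (-6 + 6*I*√3))/11 = 155*(8 + 6*I*√3)/11 = 1240/11 + 930*I*√3/11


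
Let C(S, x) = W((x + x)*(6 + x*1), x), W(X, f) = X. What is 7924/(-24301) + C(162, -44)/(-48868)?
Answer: -6164376/15625543 ≈ -0.39451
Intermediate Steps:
C(S, x) = 2*x*(6 + x) (C(S, x) = (x + x)*(6 + x*1) = (2*x)*(6 + x) = 2*x*(6 + x))
7924/(-24301) + C(162, -44)/(-48868) = 7924/(-24301) + (2*(-44)*(6 - 44))/(-48868) = 7924*(-1/24301) + (2*(-44)*(-38))*(-1/48868) = -7924/24301 + 3344*(-1/48868) = -7924/24301 - 44/643 = -6164376/15625543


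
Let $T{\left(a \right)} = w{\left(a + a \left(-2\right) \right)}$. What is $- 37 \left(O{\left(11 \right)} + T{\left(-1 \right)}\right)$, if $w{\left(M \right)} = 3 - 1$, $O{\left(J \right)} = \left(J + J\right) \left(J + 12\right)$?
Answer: $-18796$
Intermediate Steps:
$O{\left(J \right)} = 2 J \left(12 + J\right)$
$w{\left(M \right)} = 2$
$T{\left(a \right)} = 2$
$- 37 \left(O{\left(11 \right)} + T{\left(-1 \right)}\right) = - 37 \left(2 \cdot 11 \left(12 + 11\right) + 2\right) = - 37 \left(2 \cdot 11 \cdot 23 + 2\right) = - 37 \left(506 + 2\right) = \left(-37\right) 508 = -18796$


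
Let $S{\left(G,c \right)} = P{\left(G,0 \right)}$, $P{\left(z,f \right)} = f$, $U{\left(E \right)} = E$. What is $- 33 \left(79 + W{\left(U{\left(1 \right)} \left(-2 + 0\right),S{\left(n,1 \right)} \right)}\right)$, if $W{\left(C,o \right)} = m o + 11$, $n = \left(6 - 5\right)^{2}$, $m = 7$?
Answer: $-2970$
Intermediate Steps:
$n = 1$ ($n = 1^{2} = 1$)
$S{\left(G,c \right)} = 0$
$W{\left(C,o \right)} = 11 + 7 o$ ($W{\left(C,o \right)} = 7 o + 11 = 11 + 7 o$)
$- 33 \left(79 + W{\left(U{\left(1 \right)} \left(-2 + 0\right),S{\left(n,1 \right)} \right)}\right) = - 33 \left(79 + \left(11 + 7 \cdot 0\right)\right) = - 33 \left(79 + \left(11 + 0\right)\right) = - 33 \left(79 + 11\right) = \left(-33\right) 90 = -2970$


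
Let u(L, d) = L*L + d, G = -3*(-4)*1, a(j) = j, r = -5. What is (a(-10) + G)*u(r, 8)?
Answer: 66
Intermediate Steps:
G = 12 (G = 12*1 = 12)
u(L, d) = d + L² (u(L, d) = L² + d = d + L²)
(a(-10) + G)*u(r, 8) = (-10 + 12)*(8 + (-5)²) = 2*(8 + 25) = 2*33 = 66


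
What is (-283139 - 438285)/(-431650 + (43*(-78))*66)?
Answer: 360712/326507 ≈ 1.1048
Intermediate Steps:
(-283139 - 438285)/(-431650 + (43*(-78))*66) = -721424/(-431650 - 3354*66) = -721424/(-431650 - 221364) = -721424/(-653014) = -721424*(-1/653014) = 360712/326507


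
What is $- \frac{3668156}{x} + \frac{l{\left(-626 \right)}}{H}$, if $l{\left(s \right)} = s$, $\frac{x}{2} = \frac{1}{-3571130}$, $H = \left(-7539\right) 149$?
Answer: $\frac{7357384843552312166}{1123311} \approx 6.5497 \cdot 10^{12}$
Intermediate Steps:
$H = -1123311$
$x = - \frac{1}{1785565}$ ($x = \frac{2}{-3571130} = 2 \left(- \frac{1}{3571130}\right) = - \frac{1}{1785565} \approx -5.6005 \cdot 10^{-7}$)
$- \frac{3668156}{x} + \frac{l{\left(-626 \right)}}{H} = - \frac{3668156}{- \frac{1}{1785565}} - \frac{626}{-1123311} = \left(-3668156\right) \left(-1785565\right) - - \frac{626}{1123311} = 6549730968140 + \frac{626}{1123311} = \frac{7357384843552312166}{1123311}$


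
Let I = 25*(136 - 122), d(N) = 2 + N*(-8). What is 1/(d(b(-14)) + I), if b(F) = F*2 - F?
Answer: 1/464 ≈ 0.0021552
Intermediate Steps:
b(F) = F (b(F) = 2*F - F = F)
d(N) = 2 - 8*N
I = 350 (I = 25*14 = 350)
1/(d(b(-14)) + I) = 1/((2 - 8*(-14)) + 350) = 1/((2 + 112) + 350) = 1/(114 + 350) = 1/464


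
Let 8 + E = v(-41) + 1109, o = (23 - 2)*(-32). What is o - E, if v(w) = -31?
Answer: -1742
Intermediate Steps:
o = -672 (o = 21*(-32) = -672)
E = 1070 (E = -8 + (-31 + 1109) = -8 + 1078 = 1070)
o - E = -672 - 1*1070 = -672 - 1070 = -1742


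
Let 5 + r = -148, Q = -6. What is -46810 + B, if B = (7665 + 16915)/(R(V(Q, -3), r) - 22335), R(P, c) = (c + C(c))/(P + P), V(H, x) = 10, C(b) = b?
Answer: -10462421230/223503 ≈ -46811.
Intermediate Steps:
r = -153 (r = -5 - 148 = -153)
R(P, c) = c/P (R(P, c) = (c + c)/(P + P) = (2*c)/((2*P)) = (2*c)*(1/(2*P)) = c/P)
B = -245800/223503 (B = (7665 + 16915)/(-153/10 - 22335) = 24580/(-153*1/10 - 22335) = 24580/(-153/10 - 22335) = 24580/(-223503/10) = 24580*(-10/223503) = -245800/223503 ≈ -1.0998)
-46810 + B = -46810 - 245800/223503 = -10462421230/223503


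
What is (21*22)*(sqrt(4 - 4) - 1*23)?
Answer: -10626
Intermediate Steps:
(21*22)*(sqrt(4 - 4) - 1*23) = 462*(sqrt(0) - 23) = 462*(0 - 23) = 462*(-23) = -10626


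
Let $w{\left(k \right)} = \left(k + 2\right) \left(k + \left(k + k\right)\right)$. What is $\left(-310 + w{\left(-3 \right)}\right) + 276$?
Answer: $-25$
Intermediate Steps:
$w{\left(k \right)} = 3 k \left(2 + k\right)$ ($w{\left(k \right)} = \left(2 + k\right) \left(k + 2 k\right) = \left(2 + k\right) 3 k = 3 k \left(2 + k\right)$)
$\left(-310 + w{\left(-3 \right)}\right) + 276 = \left(-310 + 3 \left(-3\right) \left(2 - 3\right)\right) + 276 = \left(-310 + 3 \left(-3\right) \left(-1\right)\right) + 276 = \left(-310 + 9\right) + 276 = -301 + 276 = -25$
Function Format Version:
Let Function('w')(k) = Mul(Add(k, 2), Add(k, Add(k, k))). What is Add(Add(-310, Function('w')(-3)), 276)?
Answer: -25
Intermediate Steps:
Function('w')(k) = Mul(3, k, Add(2, k)) (Function('w')(k) = Mul(Add(2, k), Add(k, Mul(2, k))) = Mul(Add(2, k), Mul(3, k)) = Mul(3, k, Add(2, k)))
Add(Add(-310, Function('w')(-3)), 276) = Add(Add(-310, Mul(3, -3, Add(2, -3))), 276) = Add(Add(-310, Mul(3, -3, -1)), 276) = Add(Add(-310, 9), 276) = Add(-301, 276) = -25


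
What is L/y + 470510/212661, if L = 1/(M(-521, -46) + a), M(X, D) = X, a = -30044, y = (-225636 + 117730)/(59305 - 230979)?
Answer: 775887292424693/350693607887145 ≈ 2.2124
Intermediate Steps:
y = 53953/85837 (y = -107906/(-171674) = -107906*(-1/171674) = 53953/85837 ≈ 0.62855)
L = -1/30565 (L = 1/(-521 - 30044) = 1/(-30565) = -1/30565 ≈ -3.2717e-5)
L/y + 470510/212661 = -1/(30565*53953/85837) + 470510/212661 = -1/30565*85837/53953 + 470510*(1/212661) = -85837/1649073445 + 470510/212661 = 775887292424693/350693607887145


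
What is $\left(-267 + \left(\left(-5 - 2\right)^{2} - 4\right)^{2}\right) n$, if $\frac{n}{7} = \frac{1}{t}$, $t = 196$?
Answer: $\frac{879}{14} \approx 62.786$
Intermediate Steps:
$n = \frac{1}{28}$ ($n = \frac{7}{196} = 7 \cdot \frac{1}{196} = \frac{1}{28} \approx 0.035714$)
$\left(-267 + \left(\left(-5 - 2\right)^{2} - 4\right)^{2}\right) n = \left(-267 + \left(\left(-5 - 2\right)^{2} - 4\right)^{2}\right) \frac{1}{28} = \left(-267 + \left(\left(-7\right)^{2} - 4\right)^{2}\right) \frac{1}{28} = \left(-267 + \left(49 - 4\right)^{2}\right) \frac{1}{28} = \left(-267 + 45^{2}\right) \frac{1}{28} = \left(-267 + 2025\right) \frac{1}{28} = 1758 \cdot \frac{1}{28} = \frac{879}{14}$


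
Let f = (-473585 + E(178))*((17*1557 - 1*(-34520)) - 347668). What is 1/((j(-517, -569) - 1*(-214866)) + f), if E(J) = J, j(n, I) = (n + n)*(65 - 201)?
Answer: 1/135716200843 ≈ 7.3683e-12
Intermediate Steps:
j(n, I) = -272*n (j(n, I) = (2*n)*(-136) = -272*n)
f = 135715845353 (f = (-473585 + 178)*((17*1557 - 1*(-34520)) - 347668) = -473407*((26469 + 34520) - 347668) = -473407*(60989 - 347668) = -473407*(-286679) = 135715845353)
1/((j(-517, -569) - 1*(-214866)) + f) = 1/((-272*(-517) - 1*(-214866)) + 135715845353) = 1/((140624 + 214866) + 135715845353) = 1/(355490 + 135715845353) = 1/135716200843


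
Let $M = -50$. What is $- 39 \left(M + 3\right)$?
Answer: $1833$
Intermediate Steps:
$- 39 \left(M + 3\right) = - 39 \left(-50 + 3\right) = \left(-39\right) \left(-47\right) = 1833$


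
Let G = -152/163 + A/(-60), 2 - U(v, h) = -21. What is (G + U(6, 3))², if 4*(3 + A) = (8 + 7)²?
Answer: 76279258969/170041600 ≈ 448.59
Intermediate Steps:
A = 213/4 (A = -3 + (8 + 7)²/4 = -3 + (¼)*15² = -3 + (¼)*225 = -3 + 225/4 = 213/4 ≈ 53.250)
U(v, h) = 23 (U(v, h) = 2 - 1*(-21) = 2 + 21 = 23)
G = -23733/13040 (G = -152/163 + (213/4)/(-60) = -152*1/163 + (213/4)*(-1/60) = -152/163 - 71/80 = -23733/13040 ≈ -1.8200)
(G + U(6, 3))² = (-23733/13040 + 23)² = (276187/13040)² = 76279258969/170041600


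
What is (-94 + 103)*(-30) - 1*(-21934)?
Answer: 21664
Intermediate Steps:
(-94 + 103)*(-30) - 1*(-21934) = 9*(-30) + 21934 = -270 + 21934 = 21664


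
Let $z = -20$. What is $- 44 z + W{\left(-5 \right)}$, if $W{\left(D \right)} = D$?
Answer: $875$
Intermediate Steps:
$- 44 z + W{\left(-5 \right)} = \left(-44\right) \left(-20\right) - 5 = 880 - 5 = 875$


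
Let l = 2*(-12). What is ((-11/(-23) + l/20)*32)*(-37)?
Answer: 98272/115 ≈ 854.54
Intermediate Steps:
l = -24
((-11/(-23) + l/20)*32)*(-37) = ((-11/(-23) - 24/20)*32)*(-37) = ((-11*(-1/23) - 24*1/20)*32)*(-37) = ((11/23 - 6/5)*32)*(-37) = -83/115*32*(-37) = -2656/115*(-37) = 98272/115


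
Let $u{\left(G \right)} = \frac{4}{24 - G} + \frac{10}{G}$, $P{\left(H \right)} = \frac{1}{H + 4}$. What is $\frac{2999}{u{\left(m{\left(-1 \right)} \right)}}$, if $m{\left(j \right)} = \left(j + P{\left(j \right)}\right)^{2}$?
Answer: $\frac{317894}{2403} \approx 132.29$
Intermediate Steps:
$P{\left(H \right)} = \frac{1}{4 + H}$
$m{\left(j \right)} = \left(j + \frac{1}{4 + j}\right)^{2}$
$\frac{2999}{u{\left(m{\left(-1 \right)} \right)}} = \frac{2999}{6 \frac{1}{\left(-1 + \frac{1}{4 - 1}\right)^{2}} \frac{1}{-24 + \left(-1 + \frac{1}{4 - 1}\right)^{2}} \left(-40 + \left(-1 + \frac{1}{4 - 1}\right)^{2}\right)} = \frac{2999}{6 \frac{1}{\left(-1 + \frac{1}{3}\right)^{2}} \frac{1}{-24 + \left(-1 + \frac{1}{3}\right)^{2}} \left(-40 + \left(-1 + \frac{1}{3}\right)^{2}\right)} = \frac{2999}{6 \frac{1}{\left(- \frac{2}{3}\right)^{2}} \frac{1}{-24 + \left(- \frac{2}{3}\right)^{2}} \left(-40 + \left(- \frac{2}{3}\right)^{2}\right)} = \frac{2999}{6 \frac{1}{\frac{4}{9}} \frac{1}{-24 + \frac{4}{9}} \left(-40 + \frac{4}{9}\right)} = \frac{2999}{6 \cdot \frac{9}{4} \frac{1}{- \frac{212}{9}} \left(- \frac{356}{9}\right)} = \frac{2999}{6 \cdot \frac{9}{4} \left(- \frac{9}{212}\right) \left(- \frac{356}{9}\right)} = \frac{2999}{\frac{2403}{106}} = 2999 \cdot \frac{106}{2403} = \frac{317894}{2403}$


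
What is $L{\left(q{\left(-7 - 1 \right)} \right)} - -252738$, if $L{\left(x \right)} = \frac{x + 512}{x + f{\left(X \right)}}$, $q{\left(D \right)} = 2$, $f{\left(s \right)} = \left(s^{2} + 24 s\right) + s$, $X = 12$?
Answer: $\frac{56360831}{223} \approx 2.5274 \cdot 10^{5}$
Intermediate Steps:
$f{\left(s \right)} = s^{2} + 25 s$
$L{\left(x \right)} = \frac{512 + x}{444 + x}$ ($L{\left(x \right)} = \frac{x + 512}{x + 12 \left(25 + 12\right)} = \frac{512 + x}{x + 12 \cdot 37} = \frac{512 + x}{x + 444} = \frac{512 + x}{444 + x}$)
$L{\left(q{\left(-7 - 1 \right)} \right)} - -252738 = \frac{512 + 2}{444 + 2} - -252738 = \frac{1}{446} \cdot 514 + 252738 = \frac{257}{223} + 252738 = \frac{56360831}{223}$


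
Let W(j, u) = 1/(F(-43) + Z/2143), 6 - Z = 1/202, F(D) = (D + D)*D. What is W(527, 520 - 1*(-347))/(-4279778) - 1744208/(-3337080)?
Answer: 746861906938483325041/1428922429382026326585 ≈ 0.52267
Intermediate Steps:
F(D) = 2*D² (F(D) = (2*D)*D = 2*D²)
Z = 1211/202 (Z = 6 - 1/202 = 1211/202 ≈ 5.9950)
W(j, u) = 432886/1600813639 (W(j, u) = 1/(2*(-43)² + (1211/202)/2143) = 1/(2*1849 + (1211/202)*(1/2143)) = 1/(3698 + 1211/432886) = 1/(1600813639/432886) = 432886/1600813639)
W(527, 520 - 1*(-347))/(-4279778) - 1744208/(-3337080) = (432886/1600813639)/(-4279778) - 1744208/(-3337080) = (432886/1600813639)*(-1/4279778) - 1744208*(-1/3337080) = -216443/3425563497146071 + 218026/417135 = 746861906938483325041/1428922429382026326585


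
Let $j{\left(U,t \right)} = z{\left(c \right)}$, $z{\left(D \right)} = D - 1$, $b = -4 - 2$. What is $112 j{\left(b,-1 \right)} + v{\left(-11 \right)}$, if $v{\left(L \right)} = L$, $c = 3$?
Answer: $213$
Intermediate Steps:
$b = -6$ ($b = -4 - 2 = -6$)
$z{\left(D \right)} = -1 + D$
$j{\left(U,t \right)} = 2$ ($j{\left(U,t \right)} = -1 + 3 = 2$)
$112 j{\left(b,-1 \right)} + v{\left(-11 \right)} = 112 \cdot 2 - 11 = 224 - 11 = 213$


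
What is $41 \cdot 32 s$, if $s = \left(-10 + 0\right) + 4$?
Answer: $-7872$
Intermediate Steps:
$s = -6$ ($s = -10 + 4 = -6$)
$41 \cdot 32 s = 41 \cdot 32 \left(-6\right) = 1312 \left(-6\right) = -7872$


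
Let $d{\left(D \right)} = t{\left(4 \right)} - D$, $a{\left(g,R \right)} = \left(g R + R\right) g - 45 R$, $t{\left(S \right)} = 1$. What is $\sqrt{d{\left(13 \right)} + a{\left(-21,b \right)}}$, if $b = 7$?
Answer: $\sqrt{2613} \approx 51.117$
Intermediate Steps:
$a{\left(g,R \right)} = - 45 R + g \left(R + R g\right)$ ($a{\left(g,R \right)} = \left(R g + R\right) g - 45 R = \left(R + R g\right) g - 45 R = g \left(R + R g\right) - 45 R = - 45 R + g \left(R + R g\right)$)
$d{\left(D \right)} = 1 - D$
$\sqrt{d{\left(13 \right)} + a{\left(-21,b \right)}} = \sqrt{\left(1 - 13\right) + 7 \left(-45 - 21 + \left(-21\right)^{2}\right)} = \sqrt{\left(1 - 13\right) + 7 \left(-45 - 21 + 441\right)} = \sqrt{-12 + 7 \cdot 375} = \sqrt{-12 + 2625} = \sqrt{2613}$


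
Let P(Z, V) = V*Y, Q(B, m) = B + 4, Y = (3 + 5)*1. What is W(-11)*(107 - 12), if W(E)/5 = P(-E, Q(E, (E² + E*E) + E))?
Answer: -26600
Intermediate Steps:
Y = 8 (Y = 8*1 = 8)
Q(B, m) = 4 + B
P(Z, V) = 8*V (P(Z, V) = V*8 = 8*V)
W(E) = 160 + 40*E (W(E) = 5*(8*(4 + E)) = 5*(32 + 8*E) = 160 + 40*E)
W(-11)*(107 - 12) = (160 + 40*(-11))*(107 - 12) = (160 - 440)*95 = -280*95 = -26600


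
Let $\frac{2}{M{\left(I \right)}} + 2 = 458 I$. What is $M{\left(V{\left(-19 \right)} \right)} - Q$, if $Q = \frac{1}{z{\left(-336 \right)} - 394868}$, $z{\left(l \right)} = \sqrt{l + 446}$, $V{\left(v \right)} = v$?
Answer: $- \frac{77101135889}{339283524395264} + \frac{\sqrt{110}}{155920737314} \approx -0.00022725$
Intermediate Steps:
$z{\left(l \right)} = \sqrt{446 + l}$
$M{\left(I \right)} = \frac{2}{-2 + 458 I}$
$Q = \frac{1}{-394868 + \sqrt{110}}$ ($Q = \frac{1}{\sqrt{446 - 336} - 394868} = \frac{1}{\sqrt{110} - 394868} = \frac{1}{-394868 + \sqrt{110}} \approx -2.5326 \cdot 10^{-6}$)
$M{\left(V{\left(-19 \right)} \right)} - Q = \frac{1}{-1 + 229 \left(-19\right)} - \left(- \frac{197434}{77960368657} - \frac{\sqrt{110}}{155920737314}\right) = \frac{1}{-1 - 4351} + \left(\frac{197434}{77960368657} + \frac{\sqrt{110}}{155920737314}\right) = \frac{1}{-4352} + \left(\frac{197434}{77960368657} + \frac{\sqrt{110}}{155920737314}\right) = - \frac{1}{4352} + \left(\frac{197434}{77960368657} + \frac{\sqrt{110}}{155920737314}\right) = - \frac{77101135889}{339283524395264} + \frac{\sqrt{110}}{155920737314}$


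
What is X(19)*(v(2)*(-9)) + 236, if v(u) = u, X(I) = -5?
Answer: 326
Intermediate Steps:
X(19)*(v(2)*(-9)) + 236 = -10*(-9) + 236 = -5*(-18) + 236 = 90 + 236 = 326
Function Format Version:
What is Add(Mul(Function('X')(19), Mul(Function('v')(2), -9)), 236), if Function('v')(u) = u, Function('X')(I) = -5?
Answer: 326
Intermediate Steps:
Add(Mul(Function('X')(19), Mul(Function('v')(2), -9)), 236) = Add(Mul(-5, Mul(2, -9)), 236) = Add(Mul(-5, -18), 236) = Add(90, 236) = 326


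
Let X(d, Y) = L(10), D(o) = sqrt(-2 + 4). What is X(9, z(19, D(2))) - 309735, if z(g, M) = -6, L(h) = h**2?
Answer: -309635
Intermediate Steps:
D(o) = sqrt(2)
X(d, Y) = 100 (X(d, Y) = 10**2 = 100)
X(9, z(19, D(2))) - 309735 = 100 - 309735 = -309635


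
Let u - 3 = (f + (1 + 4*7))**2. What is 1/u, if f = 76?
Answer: 1/11028 ≈ 9.0678e-5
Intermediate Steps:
u = 11028 (u = 3 + (76 + (1 + 4*7))**2 = 3 + (76 + (1 + 28))**2 = 3 + (76 + 29)**2 = 3 + 105**2 = 3 + 11025 = 11028)
1/u = 1/11028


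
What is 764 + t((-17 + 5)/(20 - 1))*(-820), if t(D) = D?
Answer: 24356/19 ≈ 1281.9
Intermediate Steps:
764 + t((-17 + 5)/(20 - 1))*(-820) = 764 + ((-17 + 5)/(20 - 1))*(-820) = 764 - 12/19*(-820) = 764 + 9840/19 = 24356/19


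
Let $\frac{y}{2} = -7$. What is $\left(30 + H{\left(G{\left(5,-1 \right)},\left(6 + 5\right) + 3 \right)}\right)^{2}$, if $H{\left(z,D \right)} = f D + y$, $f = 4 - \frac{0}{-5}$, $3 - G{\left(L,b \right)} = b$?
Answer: $5184$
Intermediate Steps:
$G{\left(L,b \right)} = 3 - b$
$f = 4$ ($f = 4 - 0 \left(- \frac{1}{5}\right) = 4 - 0 = 4 + 0 = 4$)
$y = -14$ ($y = 2 \left(-7\right) = -14$)
$H{\left(z,D \right)} = -14 + 4 D$ ($H{\left(z,D \right)} = 4 D - 14 = -14 + 4 D$)
$\left(30 + H{\left(G{\left(5,-1 \right)},\left(6 + 5\right) + 3 \right)}\right)^{2} = \left(30 - \left(14 - 4 \left(\left(6 + 5\right) + 3\right)\right)\right)^{2} = \left(30 - \left(14 - 4 \left(11 + 3\right)\right)\right)^{2} = \left(30 + \left(-14 + 4 \cdot 14\right)\right)^{2} = \left(30 + \left(-14 + 56\right)\right)^{2} = \left(30 + 42\right)^{2} = 72^{2} = 5184$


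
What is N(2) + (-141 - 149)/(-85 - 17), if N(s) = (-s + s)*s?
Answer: 145/51 ≈ 2.8431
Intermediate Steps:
N(s) = 0 (N(s) = 0*s = 0)
N(2) + (-141 - 149)/(-85 - 17) = 0 + (-141 - 149)/(-85 - 17) = 0 - 290/(-102) = 0 - 290*(-1/102) = 0 + 145/51 = 145/51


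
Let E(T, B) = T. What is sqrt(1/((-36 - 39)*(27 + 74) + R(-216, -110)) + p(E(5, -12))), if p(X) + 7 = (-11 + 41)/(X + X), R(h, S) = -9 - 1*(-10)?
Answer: I*sqrt(229469478)/7574 ≈ 2.0*I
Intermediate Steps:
R(h, S) = 1 (R(h, S) = -9 + 10 = 1)
p(X) = -7 + 15/X (p(X) = -7 + (-11 + 41)/(X + X) = -7 + 30/((2*X)) = -7 + 30*(1/(2*X)) = -7 + 15/X)
sqrt(1/((-36 - 39)*(27 + 74) + R(-216, -110)) + p(E(5, -12))) = sqrt(1/((-36 - 39)*(27 + 74) + 1) + (-7 + 15/5)) = sqrt(1/(-75*101 + 1) + (-7 + 15*(1/5))) = sqrt(1/(-7575 + 1) + (-7 + 3)) = sqrt(1/(-7574) - 4) = sqrt(-1/7574 - 4) = sqrt(-30297/7574) = I*sqrt(229469478)/7574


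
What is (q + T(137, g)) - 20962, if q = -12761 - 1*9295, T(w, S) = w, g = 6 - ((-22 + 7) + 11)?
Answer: -42881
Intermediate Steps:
g = 10 (g = 6 - (-15 + 11) = 6 - 1*(-4) = 6 + 4 = 10)
q = -22056 (q = -12761 - 9295 = -22056)
(q + T(137, g)) - 20962 = (-22056 + 137) - 20962 = -21919 - 20962 = -42881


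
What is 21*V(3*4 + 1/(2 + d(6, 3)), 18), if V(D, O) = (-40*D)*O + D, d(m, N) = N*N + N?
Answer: -364533/2 ≈ -1.8227e+5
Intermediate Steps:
d(m, N) = N + N**2 (d(m, N) = N**2 + N = N + N**2)
V(D, O) = D - 40*D*O (V(D, O) = -40*D*O + D = D - 40*D*O)
21*V(3*4 + 1/(2 + d(6, 3)), 18) = 21*((3*4 + 1/(2 + 3*(1 + 3)))*(1 - 40*18)) = 21*((12 + 1/(2 + 3*4))*(1 - 720)) = 21*((12 + 1/(2 + 12))*(-719)) = 21*((12 + 1/14)*(-719)) = 21*((169/14)*(-719)) = 21*(-121511/14) = -364533/2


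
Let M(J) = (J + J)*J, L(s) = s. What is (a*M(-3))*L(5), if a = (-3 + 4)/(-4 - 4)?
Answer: -45/4 ≈ -11.250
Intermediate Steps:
M(J) = 2*J**2 (M(J) = (2*J)*J = 2*J**2)
a = -1/8 (a = 1/(-8) = 1*(-1/8) = -1/8 ≈ -0.12500)
(a*M(-3))*L(5) = -(-3)**2/4*5 = -9/4*5 = -45/4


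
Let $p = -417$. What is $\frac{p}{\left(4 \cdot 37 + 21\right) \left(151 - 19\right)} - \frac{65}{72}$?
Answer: $- \frac{123337}{133848} \approx -0.92147$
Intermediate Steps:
$\frac{p}{\left(4 \cdot 37 + 21\right) \left(151 - 19\right)} - \frac{65}{72} = - \frac{417}{\left(4 \cdot 37 + 21\right) \left(151 - 19\right)} - \frac{65}{72} = - \frac{417}{\left(148 + 21\right) 132} - \frac{65}{72} = - \frac{417}{169 \cdot 132} - \frac{65}{72} = - \frac{417}{22308} - \frac{65}{72} = \left(-417\right) \frac{1}{22308} - \frac{65}{72} = - \frac{139}{7436} - \frac{65}{72} = - \frac{123337}{133848}$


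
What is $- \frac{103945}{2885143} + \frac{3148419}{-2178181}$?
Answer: $- \frac{9310050062962}{6284363664883} \approx -1.4815$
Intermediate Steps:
$- \frac{103945}{2885143} + \frac{3148419}{-2178181} = \left(-103945\right) \frac{1}{2885143} + 3148419 \left(- \frac{1}{2178181}\right) = - \frac{103945}{2885143} - \frac{3148419}{2178181} = - \frac{9310050062962}{6284363664883}$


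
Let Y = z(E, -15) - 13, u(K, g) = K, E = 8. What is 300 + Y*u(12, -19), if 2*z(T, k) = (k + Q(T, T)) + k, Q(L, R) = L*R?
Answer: 348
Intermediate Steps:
z(T, k) = k + T²/2 (z(T, k) = ((k + T*T) + k)/2 = ((k + T²) + k)/2 = (T² + 2*k)/2 = k + T²/2)
Y = 4 (Y = (-15 + (½)*8²) - 13 = (-15 + (½)*64) - 13 = (-15 + 32) - 13 = 17 - 13 = 4)
300 + Y*u(12, -19) = 300 + 4*12 = 300 + 48 = 348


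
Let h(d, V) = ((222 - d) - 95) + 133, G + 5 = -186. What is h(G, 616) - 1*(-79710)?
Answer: 80161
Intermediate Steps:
G = -191 (G = -5 - 186 = -191)
h(d, V) = 260 - d (h(d, V) = (127 - d) + 133 = 260 - d)
h(G, 616) - 1*(-79710) = (260 - 1*(-191)) - 1*(-79710) = (260 + 191) + 79710 = 451 + 79710 = 80161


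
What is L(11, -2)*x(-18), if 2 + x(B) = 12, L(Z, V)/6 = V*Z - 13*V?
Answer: 240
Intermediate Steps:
L(Z, V) = -78*V + 6*V*Z (L(Z, V) = 6*(V*Z - 13*V) = 6*(-13*V + V*Z) = -78*V + 6*V*Z)
x(B) = 10 (x(B) = -2 + 12 = 10)
L(11, -2)*x(-18) = (6*(-2)*(-13 + 11))*10 = (6*(-2)*(-2))*10 = 24*10 = 240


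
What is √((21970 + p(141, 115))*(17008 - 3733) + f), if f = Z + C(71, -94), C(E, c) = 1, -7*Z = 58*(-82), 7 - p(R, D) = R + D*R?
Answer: 22*√7554449/7 ≈ 8638.3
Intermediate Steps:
p(R, D) = 7 - R - D*R (p(R, D) = 7 - (R + D*R) = 7 + (-R - D*R) = 7 - R - D*R)
Z = 4756/7 (Z = -58*(-82)/7 = -⅐*(-4756) = 4756/7 ≈ 679.43)
f = 4763/7 (f = 4756/7 + 1 = 4763/7 ≈ 680.43)
√((21970 + p(141, 115))*(17008 - 3733) + f) = √((21970 + (7 - 1*141 - 1*115*141))*(17008 - 3733) + 4763/7) = √((21970 + (7 - 141 - 16215))*13275 + 4763/7) = √((21970 - 16349)*13275 + 4763/7) = √(5621*13275 + 4763/7) = √(74618775 + 4763/7) = √(522336188/7) = 22*√7554449/7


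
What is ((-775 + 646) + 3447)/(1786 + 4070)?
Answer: 553/976 ≈ 0.56660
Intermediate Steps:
((-775 + 646) + 3447)/(1786 + 4070) = (-129 + 3447)/5856 = 3318*(1/5856) = 553/976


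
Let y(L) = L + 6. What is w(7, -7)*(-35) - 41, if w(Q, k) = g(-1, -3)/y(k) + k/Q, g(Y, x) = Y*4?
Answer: -146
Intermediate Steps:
y(L) = 6 + L
g(Y, x) = 4*Y
w(Q, k) = -4/(6 + k) + k/Q (w(Q, k) = (4*(-1))/(6 + k) + k/Q = -4/(6 + k) + k/Q)
w(7, -7)*(-35) - 41 = (-4/(6 - 7) - 7/7)*(-35) - 41 = (-4/(-1) - 7*1/7)*(-35) - 41 = (-4*(-1) - 1)*(-35) - 41 = (4 - 1)*(-35) - 41 = 3*(-35) - 41 = -105 - 41 = -146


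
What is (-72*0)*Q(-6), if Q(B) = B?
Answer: 0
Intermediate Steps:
(-72*0)*Q(-6) = -72*0*(-6) = -18*0*(-6) = 0*(-6) = 0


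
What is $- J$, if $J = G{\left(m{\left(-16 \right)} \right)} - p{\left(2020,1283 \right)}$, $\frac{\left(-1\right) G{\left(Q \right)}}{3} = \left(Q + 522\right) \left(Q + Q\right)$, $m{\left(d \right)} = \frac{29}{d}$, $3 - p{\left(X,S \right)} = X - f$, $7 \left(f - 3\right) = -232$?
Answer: $- \frac{6902947}{896} \approx -7704.2$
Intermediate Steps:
$f = - \frac{211}{7}$ ($f = 3 + \frac{1}{7} \left(-232\right) = 3 - \frac{232}{7} = - \frac{211}{7} \approx -30.143$)
$p{\left(X,S \right)} = - \frac{190}{7} - X$ ($p{\left(X,S \right)} = 3 - \left(X - - \frac{211}{7}\right) = 3 - \left(X + \frac{211}{7}\right) = 3 - \left(\frac{211}{7} + X\right) = - \frac{190}{7} - X$)
$G{\left(Q \right)} = - 6 Q \left(522 + Q\right)$ ($G{\left(Q \right)} = - 3 \left(Q + 522\right) \left(Q + Q\right) = - 3 \left(522 + Q\right) 2 Q = - 3 \cdot 2 Q \left(522 + Q\right) = - 6 Q \left(522 + Q\right)$)
$J = \frac{6902947}{896}$ ($J = - 6 \frac{29}{-16} \left(522 + \frac{29}{-16}\right) - \left(- \frac{190}{7} - 2020\right) = - 6 \cdot 29 \left(- \frac{1}{16}\right) \left(522 + 29 \left(- \frac{1}{16}\right)\right) - \left(- \frac{190}{7} - 2020\right) = \left(-6\right) \left(- \frac{29}{16}\right) \left(522 - \frac{29}{16}\right) - - \frac{14330}{7} = \left(-6\right) \left(- \frac{29}{16}\right) \frac{8323}{16} + \frac{14330}{7} = \frac{724101}{128} + \frac{14330}{7} = \frac{6902947}{896} \approx 7704.2$)
$- J = \left(-1\right) \frac{6902947}{896} = - \frac{6902947}{896}$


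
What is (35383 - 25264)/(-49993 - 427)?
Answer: -10119/50420 ≈ -0.20069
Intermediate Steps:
(35383 - 25264)/(-49993 - 427) = 10119/(-50420) = 10119*(-1/50420) = -10119/50420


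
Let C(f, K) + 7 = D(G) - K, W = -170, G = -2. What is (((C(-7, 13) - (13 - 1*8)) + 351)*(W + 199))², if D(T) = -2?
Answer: 88284816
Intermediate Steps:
C(f, K) = -9 - K (C(f, K) = -7 + (-2 - K) = -9 - K)
(((C(-7, 13) - (13 - 1*8)) + 351)*(W + 199))² = ((((-9 - 1*13) - (13 - 1*8)) + 351)*(-170 + 199))² = ((((-9 - 13) - (13 - 8)) + 351)*29)² = (((-22 - 1*5) + 351)*29)² = (((-22 - 5) + 351)*29)² = ((-27 + 351)*29)² = (324*29)² = 9396² = 88284816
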